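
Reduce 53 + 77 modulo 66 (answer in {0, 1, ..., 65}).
64

Reduce the summands first: 77 ≡ 11 (mod 66), so 53 + 77 ≡ 53 + 11 (mod 66). 53 + 11 = 64; 64 = 0·66 + 64, so (53 + 77) mod 66 = 64.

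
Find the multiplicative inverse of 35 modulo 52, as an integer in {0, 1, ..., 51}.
35^(−1) ≡ 3 (mod 52)

Apply the extended Euclidean algorithm to (52, 35), tracking rows (r, s, t) with s·52 + t·35 = r. Each division r_prev = q·r_cur + r_new produces the new row as (previous row) − q·(current row):
  row A: (52, 1, 0)   [1·52 + 0·35 = 52]
  row B: (35, 0, 1)   [0·52 + 1·35 = 35]
  52 = 1·35 + 17   → row C = row A − 1·row B = (17, 1, −1)   [check: 1·52 − 1·35 = 17]
  35 = 2·17 + 1   → row D = row B − 2·row C = (1, −2, 3)   [check: −2·52 + 3·35 = 1]
  17 = 17·1 + 0   → remainder 0, stop. gcd = 1 (last nonzero row D).
The gcd is 1, so 35 is invertible mod 52. The last nonzero row gives −2·52 + 3·35 = 1, so t = 3. So 35^(−1) ≡ 3 (mod 52). Verify: 35 · 3 = 105 ≡ 1 (mod 52). ✓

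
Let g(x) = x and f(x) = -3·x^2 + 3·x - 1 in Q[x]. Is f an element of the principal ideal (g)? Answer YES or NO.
NO

In Q[x] the ideal (g) consists of all multiples of g, so f ∈ (g) iff g | f, i.e. iff the remainder of f on division by g is 0. Divide f by g (g is monic, so eliminate the leading term of the running remainder at each step):
  leading term -3·x^2: subtract (-3·x)·g(x) = -3·x^2, leaving 3·x - 1
  leading term 3·x: subtract (3)·g(x) = 3·x, leaving -1
The remainder r(x) = -1 ≠ 0 (and deg r < deg g), so g ∤ f, i.e. f ∉ (g).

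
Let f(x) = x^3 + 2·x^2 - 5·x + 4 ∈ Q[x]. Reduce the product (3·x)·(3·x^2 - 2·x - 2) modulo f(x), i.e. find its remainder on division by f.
a · b ≡ -24·x^2 + 39·x - 36 (mod f(x))

First multiply in Q[x] without reducing: a · b = 9·x^3 - 6·x^2 - 6·x. Now divide by f(x) = x^3 + 2·x^2 - 5·x + 4, eliminating the leading term at each step:
  leading term 9·x^3: subtract (9)·f(x) = 9·x^3 + 18·x^2 - 45·x + 36, leaving -24·x^2 + 39·x - 36
The degree is now < 3, so this is the remainder. Hence a · b ≡ -24·x^2 + 39·x - 36 in Q[x]/(f).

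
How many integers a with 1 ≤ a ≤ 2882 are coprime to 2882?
The number of a ∈ {1, ..., 2882} with gcd(a, 2882) = 1 is by definition Euler's totient φ(2882). φ is multiplicative, with φ(p^e) = p^e − p^(e−1). Factorise 2882 = 2 · 11 · 131. Then
  φ(2882) = (2 − 1) · (11 − 1) · (131 − 1) = 1 · 10 · 130 = 1300.
So there are 1300 such integers.

Final answer: 1300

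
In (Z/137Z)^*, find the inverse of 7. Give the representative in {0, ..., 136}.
Apply the extended Euclidean algorithm to (137, 7), tracking rows (r, s, t) with s·137 + t·7 = r. Each division r_prev = q·r_cur + r_new produces the new row as (previous row) − q·(current row):
  row A: (137, 1, 0)   [1·137 + 0·7 = 137]
  row B: (7, 0, 1)   [0·137 + 1·7 = 7]
  137 = 19·7 + 4   → row C = row A − 19·row B = (4, 1, −19)   [check: 1·137 − 19·7 = 4]
  7 = 1·4 + 3   → row D = row B − 1·row C = (3, −1, 20)   [check: −1·137 + 20·7 = 3]
  4 = 1·3 + 1   → row E = row C − 1·row D = (1, 2, −39)   [check: 2·137 − 39·7 = 1]
  3 = 3·1 + 0   → remainder 0, stop. gcd = 1 (last nonzero row E).
The gcd is 1, so 7 is invertible mod 137. The last nonzero row gives 2·137 − 39·7 = 1, so t = −39. So 7^(−1) ≡ −39 ≡ 98 (mod 137). Verify: 7 · 98 = 686 ≡ 1 (mod 137). ✓

Final answer: 7^(−1) ≡ 98 (mod 137)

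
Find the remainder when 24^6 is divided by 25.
1

Use repeated squaring. Binary(6) = 110. Walk through the bits of the exponent 6 left-to-right: at each bit after the leading one, square the running value, then multiply by 24 if the bit is 1 (always reducing mod 25):
  bit 1 = 1 (leading): start with 24.
  bit 2 = 1: square 24^2 = 576 ≡ 1; bit is 1, so multiply 1·24 = 24 (mod 25).
  bit 3 = 0: square 24^2 = 576 ≡ 1 (mod 25).
Final value: 24^6 ≡ 1 (mod 25).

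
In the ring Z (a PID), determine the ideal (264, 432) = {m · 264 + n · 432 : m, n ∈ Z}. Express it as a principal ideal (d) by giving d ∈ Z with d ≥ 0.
(264, 432) = (24); d = 24

In the PID Z, (a, b) is generated by gcd(a, b). Compute gcd(432, 264) with the extended Euclidean algorithm, tracking rows (r, s, t) with s·432 + t·264 = r:
  row A: (432, 1, 0)   [1·432 + 0·264 = 432]
  row B: (264, 0, 1)   [0·432 + 1·264 = 264]
  432 = 1·264 + 168   → row C = row A − 1·row B = (168, 1, −1)   [check: 1·432 − 1·264 = 168]
  264 = 1·168 + 96   → row D = row B − 1·row C = (96, −1, 2)   [check: −1·432 + 2·264 = 96]
  168 = 1·96 + 72   → row E = row C − 1·row D = (72, 2, −3)   [check: 2·432 − 3·264 = 72]
  96 = 1·72 + 24   → row F = row D − 1·row E = (24, −3, 5)   [check: −3·432 + 5·264 = 24]
  72 = 3·24 + 0   → remainder 0, stop. gcd = 24 (last nonzero row F).
So gcd(264, 432) = 24, with Bézout identity −3·432 + 5·264 = 24. Containment (⊇): the Bézout identity exhibits 24 as an element of (264, 432), giving (24) ⊆ (264, 432). Containment (⊆): since 24 | 264 and 24 | 432 (264 = 24·11, 432 = 24·18), every Z-linear combination of 264 and 432 is divisible by 24, so (264, 432) ⊆ (24). Therefore (264, 432) = (24), d = 24.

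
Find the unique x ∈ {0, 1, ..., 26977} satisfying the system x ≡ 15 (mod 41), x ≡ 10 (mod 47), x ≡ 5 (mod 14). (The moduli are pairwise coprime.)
The moduli 41, 47, 14 are pairwise coprime, so by the CRT there is a unique solution mod 41·47·14 = 26978.
Solve by successive substitution. Start with x ≡ 15 (mod 41).
  Combine with x ≡ 10 (mod 47): write x = 15 + 41·t and require 15 + 41·t ≡ 10 (mod 47), i.e. 41·t ≡ 10 − 15 ≡ 42 (mod 47). Since 41^(−1) ≡ 39 (mod 47), t ≡ 39·42 ≡ 40 (mod 47). So x ≡ 15 + 41·40 = 1655 (mod 1927).
  Combine with x ≡ 5 (mod 14): write x = 1655 + 1927·t and require 1655 + 1927·t ≡ 5 (mod 14), i.e. 1927·t ≡ 5 − 1655 ≡ 2 (mod 14). Since 1927^(−1) ≡ 11 (mod 14) (1927 ≡ 9 (mod 14)), t ≡ 11·2 ≡ 8 (mod 14). So x ≡ 1655 + 1927·8 = 17071 (mod 26978).
Unique solution in [0, 26978): x = 17071.

Final answer: x ≡ 17071 (mod 26978); the representative in [0, 26978) is 17071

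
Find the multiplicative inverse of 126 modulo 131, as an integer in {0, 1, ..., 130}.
126^(−1) ≡ 26 (mod 131)

Apply the extended Euclidean algorithm to (131, 126), tracking rows (r, s, t) with s·131 + t·126 = r. Each division r_prev = q·r_cur + r_new produces the new row as (previous row) − q·(current row):
  row A: (131, 1, 0)   [1·131 + 0·126 = 131]
  row B: (126, 0, 1)   [0·131 + 1·126 = 126]
  131 = 1·126 + 5   → row C = row A − 1·row B = (5, 1, −1)   [check: 1·131 − 1·126 = 5]
  126 = 25·5 + 1   → row D = row B − 25·row C = (1, −25, 26)   [check: −25·131 + 26·126 = 1]
  5 = 5·1 + 0   → remainder 0, stop. gcd = 1 (last nonzero row D).
The gcd is 1, so 126 is invertible mod 131. The last nonzero row gives −25·131 + 26·126 = 1, so t = 26. So 126^(−1) ≡ 26 (mod 131). Verify: 126 · 26 = 3276 ≡ 1 (mod 131). ✓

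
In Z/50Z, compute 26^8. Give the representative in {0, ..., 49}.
26

Use repeated squaring. Binary(8) = 1000. Walk through the bits of the exponent 8 left-to-right: at each bit after the leading one, square the running value, then multiply by 26 if the bit is 1 (always reducing mod 50):
  bit 1 = 1 (leading): start with 26.
  bit 2 = 0: square 26^2 = 676 ≡ 26 (mod 50).
  bit 3 = 0: square 26^2 = 676 ≡ 26 (mod 50).
  bit 4 = 0: square 26^2 = 676 ≡ 26 (mod 50).
Final value: 26^8 ≡ 26 (mod 50).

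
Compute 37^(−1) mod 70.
Apply the extended Euclidean algorithm to (70, 37), tracking rows (r, s, t) with s·70 + t·37 = r. Each division r_prev = q·r_cur + r_new produces the new row as (previous row) − q·(current row):
  row A: (70, 1, 0)   [1·70 + 0·37 = 70]
  row B: (37, 0, 1)   [0·70 + 1·37 = 37]
  70 = 1·37 + 33   → row C = row A − 1·row B = (33, 1, −1)   [check: 1·70 − 1·37 = 33]
  37 = 1·33 + 4   → row D = row B − 1·row C = (4, −1, 2)   [check: −1·70 + 2·37 = 4]
  33 = 8·4 + 1   → row E = row C − 8·row D = (1, 9, −17)   [check: 9·70 − 17·37 = 1]
  4 = 4·1 + 0   → remainder 0, stop. gcd = 1 (last nonzero row E).
The gcd is 1, so 37 is invertible mod 70. The last nonzero row gives 9·70 − 17·37 = 1, so t = −17. So 37^(−1) ≡ −17 ≡ 53 (mod 70). Verify: 37 · 53 = 1961 ≡ 1 (mod 70). ✓

Final answer: 37^(−1) ≡ 53 (mod 70)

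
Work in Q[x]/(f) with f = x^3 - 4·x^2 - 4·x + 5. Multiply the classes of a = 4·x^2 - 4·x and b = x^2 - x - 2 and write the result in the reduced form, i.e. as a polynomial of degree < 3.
First multiply in Q[x] without reducing: a · b = 4·x^4 - 8·x^3 - 4·x^2 + 8·x. Now divide by f(x) = x^3 - 4·x^2 - 4·x + 5, eliminating the leading term at each step:
  leading term 4·x^4: subtract (4·x)·f(x) = 4·x^4 - 16·x^3 - 16·x^2 + 20·x, leaving 8·x^3 + 12·x^2 - 12·x
  leading term 8·x^3: subtract (8)·f(x) = 8·x^3 - 32·x^2 - 32·x + 40, leaving 44·x^2 + 20·x - 40
The degree is now < 3, so this is the remainder. Hence a · b ≡ 44·x^2 + 20·x - 40 in Q[x]/(f).

Final answer: a · b ≡ 44·x^2 + 20·x - 40 (mod f(x))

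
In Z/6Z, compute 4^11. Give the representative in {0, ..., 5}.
Use repeated squaring. Binary(11) = 1011. Walk through the bits of the exponent 11 left-to-right: at each bit after the leading one, square the running value, then multiply by 4 if the bit is 1 (always reducing mod 6):
  bit 1 = 1 (leading): start with 4.
  bit 2 = 0: square 4^2 = 16 ≡ 4 (mod 6).
  bit 3 = 1: square 4^2 = 16 ≡ 4; bit is 1, so multiply 4·4 = 16 ≡ 4 (mod 6).
  bit 4 = 1: square 4^2 = 16 ≡ 4; bit is 1, so multiply 4·4 = 16 ≡ 4 (mod 6).
Final value: 4^11 ≡ 4 (mod 6).

Final answer: 4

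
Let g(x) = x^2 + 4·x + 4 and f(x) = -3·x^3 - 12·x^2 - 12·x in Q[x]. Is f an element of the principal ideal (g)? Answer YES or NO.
In Q[x] the ideal (g) consists of all multiples of g, so f ∈ (g) iff g | f, i.e. iff the remainder of f on division by g is 0. Divide f by g (g is monic, so eliminate the leading term of the running remainder at each step):
  leading term -3·x^3: subtract (-3·x)·g(x) = -3·x^3 - 12·x^2 - 12·x, leaving 0
The remainder is 0, so f(x) = g(x) · h(x) with h(x) = -3·x. Hence g | f, i.e. f ∈ (g).

Final answer: YES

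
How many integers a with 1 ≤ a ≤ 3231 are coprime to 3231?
The number of a ∈ {1, ..., 3231} with gcd(a, 3231) = 1 is by definition Euler's totient φ(3231). φ is multiplicative, with φ(p^e) = p^e − p^(e−1). Factorise 3231 = 3^2 · 359. Then
  φ(3231) = (3^2 − 3^1) · (359 − 1) = 6 · 358 = 2148.
So there are 2148 such integers.

Final answer: 2148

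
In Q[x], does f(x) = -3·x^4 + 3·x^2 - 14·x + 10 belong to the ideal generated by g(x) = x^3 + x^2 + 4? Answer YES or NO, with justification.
NO

In Q[x] the ideal (g) consists of all multiples of g, so f ∈ (g) iff g | f, i.e. iff the remainder of f on division by g is 0. Divide f by g (g is monic, so eliminate the leading term of the running remainder at each step):
  leading term -3·x^4: subtract (-3·x)·g(x) = -3·x^4 - 3·x^3 - 12·x, leaving 3·x^3 + 3·x^2 - 2·x + 10
  leading term 3·x^3: subtract (3)·g(x) = 3·x^3 + 3·x^2 + 12, leaving -2·x - 2
The remainder r(x) = -2·x - 2 ≠ 0 (and deg r < deg g), so g ∤ f, i.e. f ∉ (g).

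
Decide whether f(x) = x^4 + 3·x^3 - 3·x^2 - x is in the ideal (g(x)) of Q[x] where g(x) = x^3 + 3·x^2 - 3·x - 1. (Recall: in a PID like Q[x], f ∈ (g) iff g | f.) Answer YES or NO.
In Q[x] the ideal (g) consists of all multiples of g, so f ∈ (g) iff g | f, i.e. iff the remainder of f on division by g is 0. Divide f by g (g is monic, so eliminate the leading term of the running remainder at each step):
  leading term x^4: subtract (x)·g(x) = x^4 + 3·x^3 - 3·x^2 - x, leaving 0
The remainder is 0, so f(x) = g(x) · h(x) with h(x) = x. Hence g | f, i.e. f ∈ (g).

Final answer: YES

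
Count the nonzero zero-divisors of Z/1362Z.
Z/1362Z has 909 nonzero zero-divisors

In Z/1362Z each nonzero element is either a unit (gcd with 1362 is 1) or a zero-divisor (gcd > 1). The number of units is φ(1362): factorise 1362 = 2 · 3 · 227, so φ(1362) = (2 − 1) · (3 − 1) · (227 − 1) = 1 · 2 · 226 = 452. The nonzero elements number 1362 − 1 = 1361. Hence the nonzero zero-divisors number 1361 − 452 = 909.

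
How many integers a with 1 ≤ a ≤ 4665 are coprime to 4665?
2480

The number of a ∈ {1, ..., 4665} with gcd(a, 4665) = 1 is by definition Euler's totient φ(4665). φ is multiplicative, with φ(p^e) = p^e − p^(e−1). Factorise 4665 = 3 · 5 · 311. Then
  φ(4665) = (3 − 1) · (5 − 1) · (311 − 1) = 2 · 4 · 310 = 2480.
So there are 2480 such integers.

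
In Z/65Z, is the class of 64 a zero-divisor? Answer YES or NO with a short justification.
gcd(64, 65) = 1, so 64 is a unit in Z/65Z (it has a multiplicative inverse). A unit cannot be a zero-divisor: if 64·b ≡ 0 then multiplying both sides by 64^(−1) gives b ≡ 0. So 64 is not a zero-divisor.

Final answer: NO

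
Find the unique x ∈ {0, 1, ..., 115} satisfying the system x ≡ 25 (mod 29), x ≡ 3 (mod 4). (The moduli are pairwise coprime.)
x ≡ 83 (mod 116); the representative in [0, 116) is 83

The moduli 29, 4 are pairwise coprime, so by the CRT there is a unique solution mod 29·4 = 116.
Solve by successive substitution. Start with x ≡ 25 (mod 29).
  Combine with x ≡ 3 (mod 4): write x = 25 + 29·t and require 25 + 29·t ≡ 3 (mod 4), i.e. 29·t ≡ 3 − 25 ≡ 2 (mod 4). Since 29^(−1) ≡ 1 (mod 4) (29 ≡ 1 (mod 4)), t ≡ 1·2 ≡ 2 (mod 4). So x ≡ 25 + 29·2 = 83 (mod 116).
Unique solution in [0, 116): x = 83.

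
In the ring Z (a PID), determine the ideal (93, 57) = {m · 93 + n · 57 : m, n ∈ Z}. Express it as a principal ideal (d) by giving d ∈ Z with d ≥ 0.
In the PID Z, (a, b) is generated by gcd(a, b). Compute gcd(93, 57) with the extended Euclidean algorithm, tracking rows (r, s, t) with s·93 + t·57 = r:
  row A: (93, 1, 0)   [1·93 + 0·57 = 93]
  row B: (57, 0, 1)   [0·93 + 1·57 = 57]
  93 = 1·57 + 36   → row C = row A − 1·row B = (36, 1, −1)   [check: 1·93 − 1·57 = 36]
  57 = 1·36 + 21   → row D = row B − 1·row C = (21, −1, 2)   [check: −1·93 + 2·57 = 21]
  36 = 1·21 + 15   → row E = row C − 1·row D = (15, 2, −3)   [check: 2·93 − 3·57 = 15]
  21 = 1·15 + 6   → row F = row D − 1·row E = (6, −3, 5)   [check: −3·93 + 5·57 = 6]
  15 = 2·6 + 3   → row G = row E − 2·row F = (3, 8, −13)   [check: 8·93 − 13·57 = 3]
  6 = 2·3 + 0   → remainder 0, stop. gcd = 3 (last nonzero row G).
So gcd(93, 57) = 3, with Bézout identity 8·93 − 13·57 = 3. Containment (⊇): the Bézout identity exhibits 3 as an element of (93, 57), giving (3) ⊆ (93, 57). Containment (⊆): since 3 | 93 and 3 | 57 (93 = 3·31, 57 = 3·19), every Z-linear combination of 93 and 57 is divisible by 3, so (93, 57) ⊆ (3). Therefore (93, 57) = (3), d = 3.

Final answer: (93, 57) = (3); d = 3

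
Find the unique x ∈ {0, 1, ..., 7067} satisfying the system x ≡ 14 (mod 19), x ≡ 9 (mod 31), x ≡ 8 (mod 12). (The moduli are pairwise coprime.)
x ≡ 5372 (mod 7068); the representative in [0, 7068) is 5372

The moduli 19, 31, 12 are pairwise coprime, so by the CRT there is a unique solution mod 19·31·12 = 7068.
Solve by successive substitution. Start with x ≡ 14 (mod 19).
  Combine with x ≡ 9 (mod 31): write x = 14 + 19·t and require 14 + 19·t ≡ 9 (mod 31), i.e. 19·t ≡ 9 − 14 ≡ 26 (mod 31). Since 19^(−1) ≡ 18 (mod 31), t ≡ 18·26 ≡ 3 (mod 31). So x ≡ 14 + 19·3 = 71 (mod 589).
  Combine with x ≡ 8 (mod 12): write x = 71 + 589·t and require 71 + 589·t ≡ 8 (mod 12), i.e. 589·t ≡ 8 − 71 ≡ 9 (mod 12). Since 589^(−1) ≡ 1 (mod 12) (589 ≡ 1 (mod 12)), t ≡ 1·9 ≡ 9 (mod 12). So x ≡ 71 + 589·9 = 5372 (mod 7068).
Unique solution in [0, 7068): x = 5372.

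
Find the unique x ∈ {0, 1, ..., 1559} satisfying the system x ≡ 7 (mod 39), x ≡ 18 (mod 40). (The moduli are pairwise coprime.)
The moduli 39, 40 are pairwise coprime, so by the CRT there is a unique solution mod 39·40 = 1560.
Solve by successive substitution. Start with x ≡ 7 (mod 39).
  Combine with x ≡ 18 (mod 40): write x = 7 + 39·t and require 7 + 39·t ≡ 18 (mod 40), i.e. 39·t ≡ 18 − 7 ≡ 11 (mod 40). Since 39^(−1) ≡ 39 (mod 40), t ≡ 39·11 ≡ 29 (mod 40). So x ≡ 7 + 39·29 = 1138 (mod 1560).
Unique solution in [0, 1560): x = 1138.

Final answer: x ≡ 1138 (mod 1560); the representative in [0, 1560) is 1138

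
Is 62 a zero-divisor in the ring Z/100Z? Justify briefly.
YES

gcd(62, 100) = 2 > 1, so 62 is not a unit in Z/100Z. In Z/nZ every nonzero non-unit is a zero-divisor: explicitly, take b = 100/gcd = 50 ≠ 0 (mod 100); then 62·50 = 3100 = 31·100, i.e. 62·50 ≡ 0 (mod 100). So 62 is a zero-divisor.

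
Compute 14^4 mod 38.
36

Use repeated squaring. Binary(4) = 100. Walk through the bits of the exponent 4 left-to-right: at each bit after the leading one, square the running value, then multiply by 14 if the bit is 1 (always reducing mod 38):
  bit 1 = 1 (leading): start with 14.
  bit 2 = 0: square 14^2 = 196 ≡ 6 (mod 38).
  bit 3 = 0: square 6^2 = 36 (mod 38).
Final value: 14^4 ≡ 36 (mod 38).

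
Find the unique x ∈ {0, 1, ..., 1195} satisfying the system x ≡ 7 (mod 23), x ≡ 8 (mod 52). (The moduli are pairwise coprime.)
x ≡ 996 (mod 1196); the representative in [0, 1196) is 996

The moduli 23, 52 are pairwise coprime, so by the CRT there is a unique solution mod 23·52 = 1196.
Solve by successive substitution. Start with x ≡ 7 (mod 23).
  Combine with x ≡ 8 (mod 52): write x = 7 + 23·t and require 7 + 23·t ≡ 8 (mod 52), i.e. 23·t ≡ 8 − 7 ≡ 1 (mod 52). Since 23^(−1) ≡ 43 (mod 52), t ≡ 43·1 ≡ 43 (mod 52). So x ≡ 7 + 23·43 = 996 (mod 1196).
Unique solution in [0, 1196): x = 996.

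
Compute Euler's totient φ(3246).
φ is multiplicative, with φ(p^e) = p^e − p^(e−1). Factorise 3246 = 2 · 3 · 541. Then
  φ(3246) = (2 − 1) · (3 − 1) · (541 − 1) = 1 · 2 · 540 = 1080.

Final answer: φ(3246) = 1080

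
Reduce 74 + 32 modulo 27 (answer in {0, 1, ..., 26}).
25

Reduce the summands first: 74 ≡ 20, 32 ≡ 5 (mod 27), so 74 + 32 ≡ 20 + 5 (mod 27). 20 + 5 = 25; 25 = 0·27 + 25, so (74 + 32) mod 27 = 25.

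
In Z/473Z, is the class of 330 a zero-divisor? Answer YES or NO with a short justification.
gcd(330, 473) = 11 > 1, so 330 is not a unit in Z/473Z. In Z/nZ every nonzero non-unit is a zero-divisor: explicitly, take b = 473/gcd = 43 ≠ 0 (mod 473); then 330·43 = 14190 = 30·473, i.e. 330·43 ≡ 0 (mod 473). So 330 is a zero-divisor.

Final answer: YES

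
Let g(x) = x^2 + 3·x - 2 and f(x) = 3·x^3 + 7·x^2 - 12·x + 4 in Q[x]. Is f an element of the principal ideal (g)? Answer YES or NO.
In Q[x] the ideal (g) consists of all multiples of g, so f ∈ (g) iff g | f, i.e. iff the remainder of f on division by g is 0. Divide f by g (g is monic, so eliminate the leading term of the running remainder at each step):
  leading term 3·x^3: subtract (3·x)·g(x) = 3·x^3 + 9·x^2 - 6·x, leaving -2·x^2 - 6·x + 4
  leading term -2·x^2: subtract (-2)·g(x) = -2·x^2 - 6·x + 4, leaving 0
The remainder is 0, so f(x) = g(x) · h(x) with h(x) = 3·x - 2. Hence g | f, i.e. f ∈ (g).

Final answer: YES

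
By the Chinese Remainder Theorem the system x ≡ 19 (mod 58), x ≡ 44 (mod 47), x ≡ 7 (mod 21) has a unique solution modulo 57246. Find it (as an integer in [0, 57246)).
x ≡ 43519 (mod 57246); the representative in [0, 57246) is 43519

The moduli 58, 47, 21 are pairwise coprime, so by the CRT there is a unique solution mod 58·47·21 = 57246.
Solve by successive substitution. Start with x ≡ 19 (mod 58).
  Combine with x ≡ 44 (mod 47): write x = 19 + 58·t and require 19 + 58·t ≡ 44 (mod 47), i.e. 58·t ≡ 44 − 19 ≡ 25 (mod 47). Since 58^(−1) ≡ 30 (mod 47) (58 ≡ 11 (mod 47)), t ≡ 30·25 ≡ 45 (mod 47). So x ≡ 19 + 58·45 = 2629 (mod 2726).
  Combine with x ≡ 7 (mod 21): write x = 2629 + 2726·t and require 2629 + 2726·t ≡ 7 (mod 21), i.e. 2726·t ≡ 7 − 2629 ≡ 3 (mod 21). Since 2726^(−1) ≡ 5 (mod 21) (2726 ≡ 17 (mod 21)), t ≡ 5·3 ≡ 15 (mod 21). So x ≡ 2629 + 2726·15 = 43519 (mod 57246).
Unique solution in [0, 57246): x = 43519.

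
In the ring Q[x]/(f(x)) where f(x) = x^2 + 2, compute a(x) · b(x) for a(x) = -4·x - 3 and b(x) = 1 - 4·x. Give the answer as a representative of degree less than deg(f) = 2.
a · b ≡ 8·x - 35 (mod f(x))

First multiply in Q[x] without reducing: a · b = 16·x^2 + 8·x - 3. Now divide by f(x) = x^2 + 2, eliminating the leading term at each step:
  leading term 16·x^2: subtract (16)·f(x) = 16·x^2 + 32, leaving 8·x - 35
The degree is now < 2, so this is the remainder. Hence a · b ≡ 8·x - 35 in Q[x]/(f).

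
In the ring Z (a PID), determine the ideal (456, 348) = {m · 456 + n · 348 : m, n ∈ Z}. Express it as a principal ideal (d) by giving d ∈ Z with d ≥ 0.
(456, 348) = (12); d = 12

In the PID Z, (a, b) is generated by gcd(a, b). Compute gcd(456, 348) with the extended Euclidean algorithm, tracking rows (r, s, t) with s·456 + t·348 = r:
  row A: (456, 1, 0)   [1·456 + 0·348 = 456]
  row B: (348, 0, 1)   [0·456 + 1·348 = 348]
  456 = 1·348 + 108   → row C = row A − 1·row B = (108, 1, −1)   [check: 1·456 − 1·348 = 108]
  348 = 3·108 + 24   → row D = row B − 3·row C = (24, −3, 4)   [check: −3·456 + 4·348 = 24]
  108 = 4·24 + 12   → row E = row C − 4·row D = (12, 13, −17)   [check: 13·456 − 17·348 = 12]
  24 = 2·12 + 0   → remainder 0, stop. gcd = 12 (last nonzero row E).
So gcd(456, 348) = 12, with Bézout identity 13·456 − 17·348 = 12. Containment (⊇): the Bézout identity exhibits 12 as an element of (456, 348), giving (12) ⊆ (456, 348). Containment (⊆): since 12 | 456 and 12 | 348 (456 = 12·38, 348 = 12·29), every Z-linear combination of 456 and 348 is divisible by 12, so (456, 348) ⊆ (12). Therefore (456, 348) = (12), d = 12.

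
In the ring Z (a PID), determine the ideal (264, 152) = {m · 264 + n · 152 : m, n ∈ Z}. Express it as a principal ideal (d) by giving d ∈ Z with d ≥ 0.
In the PID Z, (a, b) is generated by gcd(a, b). Compute gcd(264, 152) with the extended Euclidean algorithm, tracking rows (r, s, t) with s·264 + t·152 = r:
  row A: (264, 1, 0)   [1·264 + 0·152 = 264]
  row B: (152, 0, 1)   [0·264 + 1·152 = 152]
  264 = 1·152 + 112   → row C = row A − 1·row B = (112, 1, −1)   [check: 1·264 − 1·152 = 112]
  152 = 1·112 + 40   → row D = row B − 1·row C = (40, −1, 2)   [check: −1·264 + 2·152 = 40]
  112 = 2·40 + 32   → row E = row C − 2·row D = (32, 3, −5)   [check: 3·264 − 5·152 = 32]
  40 = 1·32 + 8   → row F = row D − 1·row E = (8, −4, 7)   [check: −4·264 + 7·152 = 8]
  32 = 4·8 + 0   → remainder 0, stop. gcd = 8 (last nonzero row F).
So gcd(264, 152) = 8, with Bézout identity −4·264 + 7·152 = 8. Containment (⊇): the Bézout identity exhibits 8 as an element of (264, 152), giving (8) ⊆ (264, 152). Containment (⊆): since 8 | 264 and 8 | 152 (264 = 8·33, 152 = 8·19), every Z-linear combination of 264 and 152 is divisible by 8, so (264, 152) ⊆ (8). Therefore (264, 152) = (8), d = 8.

Final answer: (264, 152) = (8); d = 8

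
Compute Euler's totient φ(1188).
φ(1188) = 360

φ is multiplicative, with φ(p^e) = p^e − p^(e−1). Factorise 1188 = 2^2 · 3^3 · 11. Then
  φ(1188) = (2^2 − 2^1) · (3^3 − 3^2) · (11 − 1) = 2 · 18 · 10 = 360.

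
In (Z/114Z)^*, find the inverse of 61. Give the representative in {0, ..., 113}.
61^(−1) ≡ 43 (mod 114)

Apply the extended Euclidean algorithm to (114, 61), tracking rows (r, s, t) with s·114 + t·61 = r. Each division r_prev = q·r_cur + r_new produces the new row as (previous row) − q·(current row):
  row A: (114, 1, 0)   [1·114 + 0·61 = 114]
  row B: (61, 0, 1)   [0·114 + 1·61 = 61]
  114 = 1·61 + 53   → row C = row A − 1·row B = (53, 1, −1)   [check: 1·114 − 1·61 = 53]
  61 = 1·53 + 8   → row D = row B − 1·row C = (8, −1, 2)   [check: −1·114 + 2·61 = 8]
  53 = 6·8 + 5   → row E = row C − 6·row D = (5, 7, −13)   [check: 7·114 − 13·61 = 5]
  8 = 1·5 + 3   → row F = row D − 1·row E = (3, −8, 15)   [check: −8·114 + 15·61 = 3]
  5 = 1·3 + 2   → row G = row E − 1·row F = (2, 15, −28)   [check: 15·114 − 28·61 = 2]
  3 = 1·2 + 1   → row H = row F − 1·row G = (1, −23, 43)   [check: −23·114 + 43·61 = 1]
  2 = 2·1 + 0   → remainder 0, stop. gcd = 1 (last nonzero row H).
The gcd is 1, so 61 is invertible mod 114. The last nonzero row gives −23·114 + 43·61 = 1, so t = 43. So 61^(−1) ≡ 43 (mod 114). Verify: 61 · 43 = 2623 ≡ 1 (mod 114). ✓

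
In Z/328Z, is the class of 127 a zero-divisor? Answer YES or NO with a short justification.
NO

gcd(127, 328) = 1, so 127 is a unit in Z/328Z (it has a multiplicative inverse). A unit cannot be a zero-divisor: if 127·b ≡ 0 then multiplying both sides by 127^(−1) gives b ≡ 0. So 127 is not a zero-divisor.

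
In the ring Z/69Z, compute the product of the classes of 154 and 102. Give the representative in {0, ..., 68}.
45

Reduce the factors first: 154 ≡ 16, 102 ≡ 33 (mod 69), so 154 · 102 ≡ 16 · 33 (mod 69). 16 · 33 = 528. Dividing by 69: 528 = 7·69 + 45. So (154 · 102) mod 69 = 45.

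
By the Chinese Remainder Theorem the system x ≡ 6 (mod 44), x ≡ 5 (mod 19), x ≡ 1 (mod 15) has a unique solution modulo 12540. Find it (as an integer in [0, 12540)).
The moduli 44, 19, 15 are pairwise coprime, so by the CRT there is a unique solution mod 44·19·15 = 12540.
Solve by successive substitution. Start with x ≡ 6 (mod 44).
  Combine with x ≡ 5 (mod 19): write x = 6 + 44·t and require 6 + 44·t ≡ 5 (mod 19), i.e. 44·t ≡ 5 − 6 ≡ 18 (mod 19). Since 44^(−1) ≡ 16 (mod 19) (44 ≡ 6 (mod 19)), t ≡ 16·18 ≡ 3 (mod 19). So x ≡ 6 + 44·3 = 138 (mod 836).
  Combine with x ≡ 1 (mod 15): write x = 138 + 836·t and require 138 + 836·t ≡ 1 (mod 15), i.e. 836·t ≡ 1 − 138 ≡ 13 (mod 15). Since 836^(−1) ≡ 11 (mod 15) (836 ≡ 11 (mod 15)), t ≡ 11·13 ≡ 8 (mod 15). So x ≡ 138 + 836·8 = 6826 (mod 12540).
Unique solution in [0, 12540): x = 6826.

Final answer: x ≡ 6826 (mod 12540); the representative in [0, 12540) is 6826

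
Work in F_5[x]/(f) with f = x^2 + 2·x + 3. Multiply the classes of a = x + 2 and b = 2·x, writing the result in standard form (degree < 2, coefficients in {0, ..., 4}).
Multiply as integer polynomials: a · b = 2·x^2 + 4·x. Reducing coefficients mod 5: a · b ≡ 2·x^2 + 4·x. Now divide by f(x) = x^2 + 2·x + 3 in F_5[x], eliminating the leading term at each step:
  leading term 2·x^2: subtract (2)·f(x) = 2·x^2 + 4·x + 1, leaving 4 (coefficients mod 5)
The degree is now < 2, so this is the remainder. Hence a · b ≡ 4 in F_5[x]/(f).

Final answer: a · b ≡ 4 (mod f(x))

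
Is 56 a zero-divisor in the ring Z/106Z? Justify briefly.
gcd(56, 106) = 2 > 1, so 56 is not a unit in Z/106Z. In Z/nZ every nonzero non-unit is a zero-divisor: explicitly, take b = 106/gcd = 53 ≠ 0 (mod 106); then 56·53 = 2968 = 28·106, i.e. 56·53 ≡ 0 (mod 106). So 56 is a zero-divisor.

Final answer: YES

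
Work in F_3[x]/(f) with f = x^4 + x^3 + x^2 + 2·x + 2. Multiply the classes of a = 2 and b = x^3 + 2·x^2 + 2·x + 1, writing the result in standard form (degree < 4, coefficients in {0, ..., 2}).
Multiply as integer polynomials: a · b = 2·x^3 + 4·x^2 + 4·x + 2. Reducing coefficients mod 3: a · b ≡ 2·x^3 + x^2 + x + 2. This already has degree < 4, so no reduction by f is needed. Hence a · b ≡ 2·x^3 + x^2 + x + 2 in F_3[x]/(f).

Final answer: a · b ≡ 2·x^3 + x^2 + x + 2 (mod f(x))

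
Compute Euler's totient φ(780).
φ(780) = 192

φ is multiplicative, with φ(p^e) = p^e − p^(e−1). Factorise 780 = 2^2 · 3 · 5 · 13. Then
  φ(780) = (2^2 − 2^1) · (3 − 1) · (5 − 1) · (13 − 1) = 2 · 2 · 4 · 12 = 192.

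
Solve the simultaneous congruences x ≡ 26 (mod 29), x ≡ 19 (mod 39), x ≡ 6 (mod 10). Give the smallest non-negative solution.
The moduli 29, 39, 10 are pairwise coprime, so by the CRT there is a unique solution mod 29·39·10 = 11310.
Solve by successive substitution. Start with x ≡ 26 (mod 29).
  Combine with x ≡ 19 (mod 39): write x = 26 + 29·t and require 26 + 29·t ≡ 19 (mod 39), i.e. 29·t ≡ 19 − 26 ≡ 32 (mod 39). Since 29^(−1) ≡ 35 (mod 39), t ≡ 35·32 ≡ 28 (mod 39). So x ≡ 26 + 29·28 = 838 (mod 1131).
  Combine with x ≡ 6 (mod 10): write x = 838 + 1131·t and require 838 + 1131·t ≡ 6 (mod 10), i.e. 1131·t ≡ 6 − 838 ≡ 8 (mod 10). Since 1131^(−1) ≡ 1 (mod 10) (1131 ≡ 1 (mod 10)), t ≡ 1·8 ≡ 8 (mod 10). So x ≡ 838 + 1131·8 = 9886 (mod 11310).
Unique solution in [0, 11310): x = 9886.

Final answer: x ≡ 9886 (mod 11310); the representative in [0, 11310) is 9886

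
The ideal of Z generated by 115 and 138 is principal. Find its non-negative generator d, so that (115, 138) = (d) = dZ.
In the PID Z, (a, b) is generated by gcd(a, b). Compute gcd(138, 115) with the extended Euclidean algorithm, tracking rows (r, s, t) with s·138 + t·115 = r:
  row A: (138, 1, 0)   [1·138 + 0·115 = 138]
  row B: (115, 0, 1)   [0·138 + 1·115 = 115]
  138 = 1·115 + 23   → row C = row A − 1·row B = (23, 1, −1)   [check: 1·138 − 1·115 = 23]
  115 = 5·23 + 0   → remainder 0, stop. gcd = 23 (last nonzero row C).
So gcd(115, 138) = 23, with Bézout identity 1·138 − 1·115 = 23. Containment (⊇): the Bézout identity exhibits 23 as an element of (115, 138), giving (23) ⊆ (115, 138). Containment (⊆): since 23 | 115 and 23 | 138 (115 = 23·5, 138 = 23·6), every Z-linear combination of 115 and 138 is divisible by 23, so (115, 138) ⊆ (23). Therefore (115, 138) = (23), d = 23.

Final answer: (115, 138) = (23); d = 23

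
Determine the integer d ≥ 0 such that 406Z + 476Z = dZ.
In the PID Z, (a, b) is generated by gcd(a, b). Compute gcd(476, 406) with the extended Euclidean algorithm, tracking rows (r, s, t) with s·476 + t·406 = r:
  row A: (476, 1, 0)   [1·476 + 0·406 = 476]
  row B: (406, 0, 1)   [0·476 + 1·406 = 406]
  476 = 1·406 + 70   → row C = row A − 1·row B = (70, 1, −1)   [check: 1·476 − 1·406 = 70]
  406 = 5·70 + 56   → row D = row B − 5·row C = (56, −5, 6)   [check: −5·476 + 6·406 = 56]
  70 = 1·56 + 14   → row E = row C − 1·row D = (14, 6, −7)   [check: 6·476 − 7·406 = 14]
  56 = 4·14 + 0   → remainder 0, stop. gcd = 14 (last nonzero row E).
So gcd(406, 476) = 14, with Bézout identity 6·476 − 7·406 = 14. Containment (⊇): the Bézout identity exhibits 14 as an element of (406, 476), giving (14) ⊆ (406, 476). Containment (⊆): since 14 | 406 and 14 | 476 (406 = 14·29, 476 = 14·34), every Z-linear combination of 406 and 476 is divisible by 14, so (406, 476) ⊆ (14). Therefore (406, 476) = (14), d = 14.

Final answer: (406, 476) = (14); d = 14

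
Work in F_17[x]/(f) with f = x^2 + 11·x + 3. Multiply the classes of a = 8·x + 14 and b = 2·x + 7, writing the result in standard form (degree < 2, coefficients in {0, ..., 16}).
Multiply as integer polynomials: a · b = 16·x^2 + 84·x + 98. Reducing coefficients mod 17: a · b ≡ 16·x^2 + 16·x + 13. Now divide by f(x) = x^2 + 11·x + 3 in F_17[x], eliminating the leading term at each step:
  leading term 16·x^2: subtract (16)·f(x) = 16·x^2 + 6·x + 14, leaving 10·x + 16 (coefficients mod 17)
The degree is now < 2, so this is the remainder. Hence a · b ≡ 10·x + 16 in F_17[x]/(f).

Final answer: a · b ≡ 10·x + 16 (mod f(x))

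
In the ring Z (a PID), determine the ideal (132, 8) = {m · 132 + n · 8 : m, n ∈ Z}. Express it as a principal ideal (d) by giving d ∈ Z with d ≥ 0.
(132, 8) = (4); d = 4

In the PID Z, (a, b) is generated by gcd(a, b). Compute gcd(132, 8) with the extended Euclidean algorithm, tracking rows (r, s, t) with s·132 + t·8 = r:
  row A: (132, 1, 0)   [1·132 + 0·8 = 132]
  row B: (8, 0, 1)   [0·132 + 1·8 = 8]
  132 = 16·8 + 4   → row C = row A − 16·row B = (4, 1, −16)   [check: 1·132 − 16·8 = 4]
  8 = 2·4 + 0   → remainder 0, stop. gcd = 4 (last nonzero row C).
So gcd(132, 8) = 4, with Bézout identity 1·132 − 16·8 = 4. Containment (⊇): the Bézout identity exhibits 4 as an element of (132, 8), giving (4) ⊆ (132, 8). Containment (⊆): since 4 | 132 and 4 | 8 (132 = 4·33, 8 = 4·2), every Z-linear combination of 132 and 8 is divisible by 4, so (132, 8) ⊆ (4). Therefore (132, 8) = (4), d = 4.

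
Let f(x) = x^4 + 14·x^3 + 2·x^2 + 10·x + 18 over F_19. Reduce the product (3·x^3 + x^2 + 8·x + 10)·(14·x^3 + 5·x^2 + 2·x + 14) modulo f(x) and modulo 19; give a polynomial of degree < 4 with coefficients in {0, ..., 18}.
a · b ≡ 5·x^3 + 14·x^2 + x + 6 (mod f(x))

Multiply as integer polynomials: a · b = 42·x^6 + 29·x^5 + 123·x^4 + 224·x^3 + 80·x^2 + 132·x + 140. Reducing coefficients mod 19: a · b ≡ 4·x^6 + 10·x^5 + 9·x^4 + 15·x^3 + 4·x^2 + 18·x + 7. Now divide by f(x) = x^4 + 14·x^3 + 2·x^2 + 10·x + 18 in F_19[x], eliminating the leading term at each step:
  leading term 4·x^6: subtract (4·x^2)·f(x) = 4·x^6 + 18·x^5 + 8·x^4 + 2·x^3 + 15·x^2, leaving 11·x^5 + x^4 + 13·x^3 + 8·x^2 + 18·x + 7 (coefficients mod 19)
  leading term 11·x^5: subtract (11·x)·f(x) = 11·x^5 + 2·x^4 + 3·x^3 + 15·x^2 + 8·x, leaving 18·x^4 + 10·x^3 + 12·x^2 + 10·x + 7 (coefficients mod 19)
  leading term 18·x^4: subtract (18)·f(x) = 18·x^4 + 5·x^3 + 17·x^2 + 9·x + 1, leaving 5·x^3 + 14·x^2 + x + 6 (coefficients mod 19)
The degree is now < 4, so this is the remainder. Hence a · b ≡ 5·x^3 + 14·x^2 + x + 6 in F_19[x]/(f).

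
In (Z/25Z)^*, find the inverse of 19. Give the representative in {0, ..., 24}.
Apply the extended Euclidean algorithm to (25, 19), tracking rows (r, s, t) with s·25 + t·19 = r. Each division r_prev = q·r_cur + r_new produces the new row as (previous row) − q·(current row):
  row A: (25, 1, 0)   [1·25 + 0·19 = 25]
  row B: (19, 0, 1)   [0·25 + 1·19 = 19]
  25 = 1·19 + 6   → row C = row A − 1·row B = (6, 1, −1)   [check: 1·25 − 1·19 = 6]
  19 = 3·6 + 1   → row D = row B − 3·row C = (1, −3, 4)   [check: −3·25 + 4·19 = 1]
  6 = 6·1 + 0   → remainder 0, stop. gcd = 1 (last nonzero row D).
The gcd is 1, so 19 is invertible mod 25. The last nonzero row gives −3·25 + 4·19 = 1, so t = 4. So 19^(−1) ≡ 4 (mod 25). Verify: 19 · 4 = 76 ≡ 1 (mod 25). ✓

Final answer: 19^(−1) ≡ 4 (mod 25)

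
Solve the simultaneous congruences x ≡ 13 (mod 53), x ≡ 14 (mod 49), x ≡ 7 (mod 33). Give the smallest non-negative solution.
The moduli 53, 49, 33 are pairwise coprime, so by the CRT there is a unique solution mod 53·49·33 = 85701.
Solve by successive substitution. Start with x ≡ 13 (mod 53).
  Combine with x ≡ 14 (mod 49): write x = 13 + 53·t and require 13 + 53·t ≡ 14 (mod 49), i.e. 53·t ≡ 14 − 13 ≡ 1 (mod 49). Since 53^(−1) ≡ 37 (mod 49) (53 ≡ 4 (mod 49)), t ≡ 37·1 ≡ 37 (mod 49). So x ≡ 13 + 53·37 = 1974 (mod 2597).
  Combine with x ≡ 7 (mod 33): write x = 1974 + 2597·t and require 1974 + 2597·t ≡ 7 (mod 33), i.e. 2597·t ≡ 7 − 1974 ≡ 13 (mod 33). Since 2597^(−1) ≡ 23 (mod 33) (2597 ≡ 23 (mod 33)), t ≡ 23·13 ≡ 2 (mod 33). So x ≡ 1974 + 2597·2 = 7168 (mod 85701).
Unique solution in [0, 85701): x = 7168.

Final answer: x ≡ 7168 (mod 85701); the representative in [0, 85701) is 7168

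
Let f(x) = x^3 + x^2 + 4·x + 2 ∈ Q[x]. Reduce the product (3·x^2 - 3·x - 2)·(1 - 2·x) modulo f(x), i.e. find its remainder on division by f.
First multiply in Q[x] without reducing: a · b = -6·x^3 + 9·x^2 + x - 2. Now divide by f(x) = x^3 + x^2 + 4·x + 2, eliminating the leading term at each step:
  leading term -6·x^3: subtract (-6)·f(x) = -6·x^3 - 6·x^2 - 24·x - 12, leaving 15·x^2 + 25·x + 10
The degree is now < 3, so this is the remainder. Hence a · b ≡ 15·x^2 + 25·x + 10 in Q[x]/(f).

Final answer: a · b ≡ 15·x^2 + 25·x + 10 (mod f(x))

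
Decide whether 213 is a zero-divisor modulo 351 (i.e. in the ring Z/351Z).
gcd(213, 351) = 3 > 1, so 213 is not a unit in Z/351Z. In Z/nZ every nonzero non-unit is a zero-divisor: explicitly, take b = 351/gcd = 117 ≠ 0 (mod 351); then 213·117 = 24921 = 71·351, i.e. 213·117 ≡ 0 (mod 351). So 213 is a zero-divisor.

Final answer: YES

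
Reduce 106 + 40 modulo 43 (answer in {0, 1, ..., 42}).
Reduce the summands first: 106 ≡ 20 (mod 43), so 106 + 40 ≡ 20 + 40 (mod 43). 20 + 40 = 60; 60 = 1·43 + 17, so (106 + 40) mod 43 = 17.

Final answer: 17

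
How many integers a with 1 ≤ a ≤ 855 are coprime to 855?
432

The number of a ∈ {1, ..., 855} with gcd(a, 855) = 1 is by definition Euler's totient φ(855). φ is multiplicative, with φ(p^e) = p^e − p^(e−1). Factorise 855 = 3^2 · 5 · 19. Then
  φ(855) = (3^2 − 3^1) · (5 − 1) · (19 − 1) = 6 · 4 · 18 = 432.
So there are 432 such integers.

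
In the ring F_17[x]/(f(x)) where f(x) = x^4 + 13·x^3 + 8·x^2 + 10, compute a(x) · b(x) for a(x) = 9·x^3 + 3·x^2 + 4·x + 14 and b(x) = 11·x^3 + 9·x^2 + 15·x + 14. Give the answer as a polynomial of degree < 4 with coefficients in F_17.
a · b ≡ 6·x^3 + 16·x^2 + 11·x + 4 (mod f(x))

Multiply as integer polynomials: a · b = 99·x^6 + 114·x^5 + 206·x^4 + 361·x^3 + 228·x^2 + 266·x + 196. Reducing coefficients mod 17: a · b ≡ 14·x^6 + 12·x^5 + 2·x^4 + 4·x^3 + 7·x^2 + 11·x + 9. Now divide by f(x) = x^4 + 13·x^3 + 8·x^2 + 10 in F_17[x], eliminating the leading term at each step:
  leading term 14·x^6: subtract (14·x^2)·f(x) = 14·x^6 + 12·x^5 + 10·x^4 + 4·x^2, leaving 9·x^4 + 4·x^3 + 3·x^2 + 11·x + 9 (coefficients mod 17)
  leading term 9·x^4: subtract (9)·f(x) = 9·x^4 + 15·x^3 + 4·x^2 + 5, leaving 6·x^3 + 16·x^2 + 11·x + 4 (coefficients mod 17)
The degree is now < 4, so this is the remainder. Hence a · b ≡ 6·x^3 + 16·x^2 + 11·x + 4 in F_17[x]/(f).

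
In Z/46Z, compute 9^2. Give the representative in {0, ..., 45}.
35

Use repeated squaring. Binary(2) = 10. Walk through the bits of the exponent 2 left-to-right: at each bit after the leading one, square the running value, then multiply by 9 if the bit is 1 (always reducing mod 46):
  bit 1 = 1 (leading): start with 9.
  bit 2 = 0: square 9^2 = 81 ≡ 35 (mod 46).
Final value: 9^2 ≡ 35 (mod 46).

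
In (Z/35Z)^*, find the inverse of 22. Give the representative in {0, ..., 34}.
Apply the extended Euclidean algorithm to (35, 22), tracking rows (r, s, t) with s·35 + t·22 = r. Each division r_prev = q·r_cur + r_new produces the new row as (previous row) − q·(current row):
  row A: (35, 1, 0)   [1·35 + 0·22 = 35]
  row B: (22, 0, 1)   [0·35 + 1·22 = 22]
  35 = 1·22 + 13   → row C = row A − 1·row B = (13, 1, −1)   [check: 1·35 − 1·22 = 13]
  22 = 1·13 + 9   → row D = row B − 1·row C = (9, −1, 2)   [check: −1·35 + 2·22 = 9]
  13 = 1·9 + 4   → row E = row C − 1·row D = (4, 2, −3)   [check: 2·35 − 3·22 = 4]
  9 = 2·4 + 1   → row F = row D − 2·row E = (1, −5, 8)   [check: −5·35 + 8·22 = 1]
  4 = 4·1 + 0   → remainder 0, stop. gcd = 1 (last nonzero row F).
The gcd is 1, so 22 is invertible mod 35. The last nonzero row gives −5·35 + 8·22 = 1, so t = 8. So 22^(−1) ≡ 8 (mod 35). Verify: 22 · 8 = 176 ≡ 1 (mod 35). ✓

Final answer: 22^(−1) ≡ 8 (mod 35)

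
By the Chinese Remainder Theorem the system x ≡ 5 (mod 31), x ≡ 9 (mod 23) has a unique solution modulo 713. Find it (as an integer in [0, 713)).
x ≡ 377 (mod 713); the representative in [0, 713) is 377

The moduli 31, 23 are pairwise coprime, so by the CRT there is a unique solution mod 31·23 = 713.
Solve by successive substitution. Start with x ≡ 5 (mod 31).
  Combine with x ≡ 9 (mod 23): write x = 5 + 31·t and require 5 + 31·t ≡ 9 (mod 23), i.e. 31·t ≡ 9 − 5 ≡ 4 (mod 23). Since 31^(−1) ≡ 3 (mod 23) (31 ≡ 8 (mod 23)), t ≡ 3·4 ≡ 12 (mod 23). So x ≡ 5 + 31·12 = 377 (mod 713).
Unique solution in [0, 713): x = 377.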